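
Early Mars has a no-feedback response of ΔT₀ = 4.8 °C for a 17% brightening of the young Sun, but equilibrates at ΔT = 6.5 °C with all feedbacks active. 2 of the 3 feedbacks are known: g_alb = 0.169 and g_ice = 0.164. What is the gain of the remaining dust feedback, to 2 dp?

Amplification A = ΔT/ΔT₀ = 6.5/4.8 = 1.354.
Total gain g = 1 − 1/A = 1 − 1/1.354 = 0.2614.
Known gains sum to 0.169 + 0.164 = 0.333.
g_dust = 0.2614 − 0.333 = -0.07.

-0.07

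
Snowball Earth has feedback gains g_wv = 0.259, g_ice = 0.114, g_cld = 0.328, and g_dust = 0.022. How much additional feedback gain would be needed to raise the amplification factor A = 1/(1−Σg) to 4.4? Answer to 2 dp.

0.05

Current total gain = 0.723.
Target gain for A = 4.4: g* = 1 − 1/4.4 = 0.7727.
Additional gain needed = 0.7727 − 0.723 = 0.05.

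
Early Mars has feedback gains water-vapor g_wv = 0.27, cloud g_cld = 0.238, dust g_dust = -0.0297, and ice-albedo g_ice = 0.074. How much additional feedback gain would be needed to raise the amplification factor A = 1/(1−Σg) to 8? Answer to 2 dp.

Current total gain = 0.5523.
Target gain for A = 8: g* = 1 − 1/8 = 0.875.
Additional gain needed = 0.875 − 0.5523 = 0.32.

0.32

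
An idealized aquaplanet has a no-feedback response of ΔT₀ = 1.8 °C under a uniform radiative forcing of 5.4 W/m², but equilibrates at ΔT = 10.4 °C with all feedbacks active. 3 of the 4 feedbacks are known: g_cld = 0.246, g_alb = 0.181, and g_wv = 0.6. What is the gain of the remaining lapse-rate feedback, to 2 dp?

Amplification A = ΔT/ΔT₀ = 10.4/1.8 = 5.778.
Total gain g = 1 − 1/A = 1 − 1/5.778 = 0.8269.
Known gains sum to 0.246 + 0.181 + 0.6 = 1.027.
g_lr = 0.8269 − 1.027 = -0.20.

-0.20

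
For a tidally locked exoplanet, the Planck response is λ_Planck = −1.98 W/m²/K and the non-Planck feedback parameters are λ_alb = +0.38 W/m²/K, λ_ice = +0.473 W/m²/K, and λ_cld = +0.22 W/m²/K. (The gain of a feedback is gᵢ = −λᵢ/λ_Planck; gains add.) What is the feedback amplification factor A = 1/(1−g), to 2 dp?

Convert to gains: g_alb = 0.38/1.98 = 0.1919; g_ice = 0.473/1.98 = 0.2389; g_cld = 0.22/1.98 = 0.1111.
Total gain g = 0.5419.
A = 1/(1 − 0.5419) = 2.18.

2.18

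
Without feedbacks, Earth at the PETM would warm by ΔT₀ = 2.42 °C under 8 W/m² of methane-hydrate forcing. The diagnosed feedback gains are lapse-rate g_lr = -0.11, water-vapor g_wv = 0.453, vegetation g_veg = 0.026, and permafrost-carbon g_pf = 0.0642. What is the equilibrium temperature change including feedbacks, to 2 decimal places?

Total gain g = -0.11 + 0.453 + 0.026 + 0.0642 = 0.4332.
Amplification A = 1/(1 − 0.4332) = 1.764.
ΔT = 2.42 × 1.764 = 4.27 °C.

4.27 °C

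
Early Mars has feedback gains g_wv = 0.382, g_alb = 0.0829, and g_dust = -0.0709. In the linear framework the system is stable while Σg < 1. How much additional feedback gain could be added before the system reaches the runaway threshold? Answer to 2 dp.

Current total gain = 0.382 + 0.0829 − 0.0709 = 0.394.
Margin to runaway = 1 − 0.394 = 0.61.

0.61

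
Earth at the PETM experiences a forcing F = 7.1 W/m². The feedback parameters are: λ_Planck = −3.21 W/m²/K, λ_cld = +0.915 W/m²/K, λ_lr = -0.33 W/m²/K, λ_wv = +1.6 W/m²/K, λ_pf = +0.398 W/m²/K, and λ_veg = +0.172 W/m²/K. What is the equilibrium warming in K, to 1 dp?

15.6 K

Net feedback parameter λ = (−3.21) + (+0.915) + (-0.33) + (+1.6) + (+0.398) + (+0.172) = -0.455 W/m²/K.
ΔT = −F/λ = −7.1/(-0.455) = 15.6 K.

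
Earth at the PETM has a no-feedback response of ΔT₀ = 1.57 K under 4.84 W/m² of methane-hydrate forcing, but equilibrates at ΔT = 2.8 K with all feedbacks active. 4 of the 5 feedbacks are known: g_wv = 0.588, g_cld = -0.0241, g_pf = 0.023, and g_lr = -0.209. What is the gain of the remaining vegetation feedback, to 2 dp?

Amplification A = ΔT/ΔT₀ = 2.8/1.57 = 1.783.
Total gain g = 1 − 1/A = 1 − 1/1.783 = 0.4391.
Known gains sum to 0.588 − 0.0241 + 0.023 − 0.209 = 0.3779.
g_veg = 0.4391 − 0.3779 = 0.06.

0.06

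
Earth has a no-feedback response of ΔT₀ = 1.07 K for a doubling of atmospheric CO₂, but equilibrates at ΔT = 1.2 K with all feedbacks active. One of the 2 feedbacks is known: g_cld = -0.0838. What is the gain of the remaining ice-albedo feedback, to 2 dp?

Amplification A = ΔT/ΔT₀ = 1.2/1.07 = 1.121.
Total gain g = 1 − 1/A = 1 − 1/1.121 = 0.1079.
The known gain is -0.0838.
g_ice = 0.1079 + 0.0838 = 0.19.

0.19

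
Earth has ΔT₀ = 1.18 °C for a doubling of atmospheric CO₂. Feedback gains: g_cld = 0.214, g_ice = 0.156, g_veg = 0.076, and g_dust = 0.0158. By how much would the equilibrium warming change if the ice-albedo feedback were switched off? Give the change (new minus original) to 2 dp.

-0.49 °C

Original: g = 0.4618, ΔT = 1.18/(1−0.4618) = 2.1925 °C.
Without ice-albedo: g' = 0.3058, ΔT' = 1.18/(1−0.3058) = 1.6998 °C.
Change = 1.6998 − 2.1925 = -0.49 °C.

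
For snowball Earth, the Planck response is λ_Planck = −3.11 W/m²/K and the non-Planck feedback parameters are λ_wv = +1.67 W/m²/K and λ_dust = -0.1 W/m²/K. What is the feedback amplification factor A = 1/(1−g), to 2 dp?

Convert to gains: g_wv = 1.67/3.11 = 0.537; g_dust = -0.1/3.11 = -0.03215.
Total gain g = 0.50485.
A = 1/(1 − 0.50485) = 2.02.

2.02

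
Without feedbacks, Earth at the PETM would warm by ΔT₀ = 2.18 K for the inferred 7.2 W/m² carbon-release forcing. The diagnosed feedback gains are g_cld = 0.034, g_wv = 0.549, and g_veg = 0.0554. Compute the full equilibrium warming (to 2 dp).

Total gain g = 0.034 + 0.549 + 0.0554 = 0.6384.
Amplification A = 1/(1 − 0.6384) = 2.765.
ΔT = 2.18 × 2.765 = 6.03 K.

6.03 K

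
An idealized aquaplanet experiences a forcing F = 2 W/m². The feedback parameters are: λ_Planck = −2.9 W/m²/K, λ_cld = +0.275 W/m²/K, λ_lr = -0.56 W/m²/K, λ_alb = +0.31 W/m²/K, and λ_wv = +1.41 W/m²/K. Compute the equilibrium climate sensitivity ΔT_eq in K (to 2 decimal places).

Net feedback parameter λ = (−2.9) + (+0.275) + (-0.56) + (+0.31) + (+1.41) = -1.465 W/m²/K.
ΔT = −F/λ = −2/(-1.465) = 1.37 K.

1.37 K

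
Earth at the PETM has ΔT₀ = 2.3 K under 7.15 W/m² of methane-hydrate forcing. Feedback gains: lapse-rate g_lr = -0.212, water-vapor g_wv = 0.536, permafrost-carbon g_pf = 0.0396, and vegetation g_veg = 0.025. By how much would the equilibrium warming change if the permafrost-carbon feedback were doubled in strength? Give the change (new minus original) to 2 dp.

Original: g = 0.3886, ΔT = 2.3/(1−0.3886) = 3.7619 K.
With doubled permafrost-carbon: g' = 0.4282, ΔT' = 2.3/(1−0.4282) = 4.0224 K.
Change = 4.0224 − 3.7619 = 0.26 K.

0.26 K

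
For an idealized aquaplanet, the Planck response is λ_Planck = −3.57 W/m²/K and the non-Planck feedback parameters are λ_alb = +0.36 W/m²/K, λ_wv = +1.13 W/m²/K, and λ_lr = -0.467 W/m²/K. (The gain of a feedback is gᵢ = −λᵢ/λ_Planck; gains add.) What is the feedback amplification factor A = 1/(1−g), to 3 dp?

1.402

Convert to gains: g_alb = 0.36/3.57 = 0.1008; g_wv = 1.13/3.57 = 0.3165; g_lr = -0.467/3.57 = -0.1308.
Total gain g = 0.2865.
A = 1/(1 − 0.2865) = 1.402.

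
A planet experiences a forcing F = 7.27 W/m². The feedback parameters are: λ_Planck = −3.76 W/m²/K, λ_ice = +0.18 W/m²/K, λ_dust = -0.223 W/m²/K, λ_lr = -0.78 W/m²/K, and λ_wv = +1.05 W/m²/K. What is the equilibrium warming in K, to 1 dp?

2.1 K

Net feedback parameter λ = (−3.76) + (+0.18) + (-0.223) + (-0.78) + (+1.05) = -3.533 W/m²/K.
ΔT = −F/λ = −7.27/(-3.533) = 2.1 K.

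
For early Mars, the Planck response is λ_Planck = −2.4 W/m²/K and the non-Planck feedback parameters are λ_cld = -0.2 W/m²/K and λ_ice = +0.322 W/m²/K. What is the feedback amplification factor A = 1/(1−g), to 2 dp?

1.05

Convert to gains: g_cld = -0.2/2.4 = -0.08333; g_ice = 0.322/2.4 = 0.1342.
Total gain g = 0.05087.
A = 1/(1 − 0.05087) = 1.05.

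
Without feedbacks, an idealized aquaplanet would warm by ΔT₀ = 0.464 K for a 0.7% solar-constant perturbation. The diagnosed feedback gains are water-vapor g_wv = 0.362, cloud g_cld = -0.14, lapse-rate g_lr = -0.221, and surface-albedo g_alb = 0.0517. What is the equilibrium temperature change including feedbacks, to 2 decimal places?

Total gain g = 0.362 − 0.14 − 0.221 + 0.0517 = 0.0527.
Amplification A = 1/(1 − 0.0527) = 1.056.
ΔT = 0.464 × 1.056 = 0.49 K.

0.49 K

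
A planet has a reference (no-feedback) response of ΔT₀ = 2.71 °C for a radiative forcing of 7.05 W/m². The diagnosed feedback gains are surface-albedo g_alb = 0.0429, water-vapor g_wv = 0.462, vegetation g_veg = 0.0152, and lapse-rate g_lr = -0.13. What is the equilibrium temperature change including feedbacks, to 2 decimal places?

4.44 °C

Total gain g = 0.0429 + 0.462 + 0.0152 − 0.13 = 0.3901.
Amplification A = 1/(1 − 0.3901) = 1.64.
ΔT = 2.71 × 1.64 = 4.44 °C.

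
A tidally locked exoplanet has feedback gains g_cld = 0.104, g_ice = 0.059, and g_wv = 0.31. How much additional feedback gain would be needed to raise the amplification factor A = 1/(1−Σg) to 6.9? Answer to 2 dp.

0.38

Current total gain = 0.473.
Target gain for A = 6.9: g* = 1 − 1/6.9 = 0.8551.
Additional gain needed = 0.8551 − 0.473 = 0.38.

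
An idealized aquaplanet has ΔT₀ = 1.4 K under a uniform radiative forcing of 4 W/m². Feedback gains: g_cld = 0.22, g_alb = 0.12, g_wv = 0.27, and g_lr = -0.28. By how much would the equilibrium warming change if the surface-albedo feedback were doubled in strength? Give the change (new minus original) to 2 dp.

Original: g = 0.33, ΔT = 1.4/(1−0.33) = 2.0896 K.
With doubled surface-albedo: g' = 0.45, ΔT' = 1.4/(1−0.45) = 2.5455 K.
Change = 2.5455 − 2.0896 = 0.46 K.

0.46 K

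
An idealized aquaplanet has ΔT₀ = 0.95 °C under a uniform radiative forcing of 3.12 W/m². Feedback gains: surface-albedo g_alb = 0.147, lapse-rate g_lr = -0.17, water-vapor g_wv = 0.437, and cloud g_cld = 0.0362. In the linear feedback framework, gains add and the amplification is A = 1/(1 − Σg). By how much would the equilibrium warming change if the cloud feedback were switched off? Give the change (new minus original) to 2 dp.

Original: g = 0.4502, ΔT = 0.95/(1−0.4502) = 1.7279 °C.
Without cloud: g' = 0.414, ΔT' = 0.95/(1−0.414) = 1.6212 °C.
Change = 1.6212 − 1.7279 = -0.11 °C.

-0.11 °C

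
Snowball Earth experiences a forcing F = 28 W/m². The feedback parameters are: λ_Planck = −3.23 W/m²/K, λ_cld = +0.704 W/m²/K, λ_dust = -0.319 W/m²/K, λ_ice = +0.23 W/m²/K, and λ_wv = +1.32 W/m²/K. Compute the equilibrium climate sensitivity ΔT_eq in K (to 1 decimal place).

Net feedback parameter λ = (−3.23) + (+0.704) + (-0.319) + (+0.23) + (+1.32) = -1.295 W/m²/K.
ΔT = −F/λ = −28/(-1.295) = 21.6 K.

21.6 K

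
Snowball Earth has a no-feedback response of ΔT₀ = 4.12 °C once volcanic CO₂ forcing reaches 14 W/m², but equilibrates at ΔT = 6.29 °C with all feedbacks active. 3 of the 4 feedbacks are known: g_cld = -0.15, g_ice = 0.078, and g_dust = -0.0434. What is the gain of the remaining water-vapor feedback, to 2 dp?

Amplification A = ΔT/ΔT₀ = 6.29/4.12 = 1.527.
Total gain g = 1 − 1/A = 1 − 1/1.527 = 0.3451.
Known gains sum to -0.15 + 0.078 − 0.0434 = -0.1154.
g_wv = 0.3451 + 0.1154 = 0.46.

0.46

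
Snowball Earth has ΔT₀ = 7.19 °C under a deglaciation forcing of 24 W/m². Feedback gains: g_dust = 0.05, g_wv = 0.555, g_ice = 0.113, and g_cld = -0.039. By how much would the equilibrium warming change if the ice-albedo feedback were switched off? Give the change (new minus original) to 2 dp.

Original: g = 0.679, ΔT = 7.19/(1−0.679) = 22.3988 °C.
Without ice-albedo: g' = 0.566, ΔT' = 7.19/(1−0.566) = 16.5668 °C.
Change = 16.5668 − 22.3988 = -5.83 °C.

-5.83 °C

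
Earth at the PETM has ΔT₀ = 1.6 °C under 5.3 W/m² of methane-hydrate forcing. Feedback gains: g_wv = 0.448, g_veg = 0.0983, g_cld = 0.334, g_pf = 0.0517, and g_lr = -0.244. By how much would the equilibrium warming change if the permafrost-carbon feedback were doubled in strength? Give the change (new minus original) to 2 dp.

Original: g = 0.688, ΔT = 1.6/(1−0.688) = 5.1282 °C.
With doubled permafrost-carbon: g' = 0.7397, ΔT' = 1.6/(1−0.7397) = 6.1468 °C.
Change = 6.1468 − 5.1282 = 1.02 °C.

1.02 °C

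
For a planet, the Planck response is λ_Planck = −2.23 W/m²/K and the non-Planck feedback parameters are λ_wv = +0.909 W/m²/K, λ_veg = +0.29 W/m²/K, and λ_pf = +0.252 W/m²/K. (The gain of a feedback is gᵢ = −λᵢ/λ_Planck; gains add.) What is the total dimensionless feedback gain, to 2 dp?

0.65

Convert to gains: g_wv = 0.909/2.23 = 0.4076; g_veg = 0.29/2.23 = 0.13; g_pf = 0.252/2.23 = 0.113.
Total gain g = 0.6506.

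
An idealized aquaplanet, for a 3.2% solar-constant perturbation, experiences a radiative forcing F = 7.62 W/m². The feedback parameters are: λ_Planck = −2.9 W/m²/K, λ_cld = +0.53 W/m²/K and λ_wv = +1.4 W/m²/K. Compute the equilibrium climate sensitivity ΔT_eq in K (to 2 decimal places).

Net feedback parameter λ = (−2.9) + (+0.53) + (+1.4) = -0.97 W/m²/K.
ΔT = −F/λ = −7.62/(-0.97) = 7.86 K.

7.86 K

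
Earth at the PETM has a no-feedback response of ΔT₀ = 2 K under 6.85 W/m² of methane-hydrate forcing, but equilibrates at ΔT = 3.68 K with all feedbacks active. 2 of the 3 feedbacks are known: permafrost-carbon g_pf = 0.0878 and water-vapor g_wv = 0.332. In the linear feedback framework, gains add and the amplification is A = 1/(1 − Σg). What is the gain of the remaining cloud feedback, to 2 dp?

0.04

Amplification A = ΔT/ΔT₀ = 3.68/2 = 1.84.
Total gain g = 1 − 1/A = 1 − 1/1.84 = 0.4565.
Known gains sum to 0.0878 + 0.332 = 0.4198.
g_cld = 0.4565 − 0.4198 = 0.04.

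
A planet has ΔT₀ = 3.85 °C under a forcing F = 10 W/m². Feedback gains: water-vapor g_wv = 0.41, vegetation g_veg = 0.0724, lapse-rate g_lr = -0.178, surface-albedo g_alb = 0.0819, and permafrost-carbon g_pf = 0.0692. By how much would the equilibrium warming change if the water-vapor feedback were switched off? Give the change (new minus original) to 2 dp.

-3.04 °C

Original: g = 0.4555, ΔT = 3.85/(1−0.4555) = 7.0707 °C.
Without water-vapor: g' = 0.0455, ΔT' = 3.85/(1−0.0455) = 4.0335 °C.
Change = 4.0335 − 7.0707 = -3.04 °C.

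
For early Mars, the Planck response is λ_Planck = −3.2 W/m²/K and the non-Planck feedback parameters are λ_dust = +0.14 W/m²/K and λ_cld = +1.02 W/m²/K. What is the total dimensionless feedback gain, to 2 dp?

0.36

Convert to gains: g_dust = 0.14/3.2 = 0.04375; g_cld = 1.02/3.2 = 0.3187.
Total gain g = 0.36245.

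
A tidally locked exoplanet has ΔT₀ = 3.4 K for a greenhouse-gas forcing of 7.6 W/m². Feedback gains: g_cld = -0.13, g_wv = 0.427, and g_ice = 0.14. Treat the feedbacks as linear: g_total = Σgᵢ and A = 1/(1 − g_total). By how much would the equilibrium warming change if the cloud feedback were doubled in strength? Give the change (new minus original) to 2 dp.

-1.13 K

Original: g = 0.437, ΔT = 3.4/(1−0.437) = 6.0391 K.
With doubled cloud: g' = 0.307, ΔT' = 3.4/(1−0.307) = 4.9062 K.
Change = 4.9062 − 6.0391 = -1.13 K.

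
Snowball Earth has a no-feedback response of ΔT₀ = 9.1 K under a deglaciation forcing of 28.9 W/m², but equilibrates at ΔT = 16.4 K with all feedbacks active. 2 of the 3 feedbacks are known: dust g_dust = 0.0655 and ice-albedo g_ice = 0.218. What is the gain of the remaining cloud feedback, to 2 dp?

Amplification A = ΔT/ΔT₀ = 16.4/9.1 = 1.802.
Total gain g = 1 − 1/A = 1 − 1/1.802 = 0.4451.
Known gains sum to 0.0655 + 0.218 = 0.2835.
g_cld = 0.4451 − 0.2835 = 0.16.

0.16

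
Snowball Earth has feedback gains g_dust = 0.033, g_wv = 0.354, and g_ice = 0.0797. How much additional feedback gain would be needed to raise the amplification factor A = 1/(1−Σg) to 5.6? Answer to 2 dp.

0.35

Current total gain = 0.4667.
Target gain for A = 5.6: g* = 1 − 1/5.6 = 0.8214.
Additional gain needed = 0.8214 − 0.4667 = 0.35.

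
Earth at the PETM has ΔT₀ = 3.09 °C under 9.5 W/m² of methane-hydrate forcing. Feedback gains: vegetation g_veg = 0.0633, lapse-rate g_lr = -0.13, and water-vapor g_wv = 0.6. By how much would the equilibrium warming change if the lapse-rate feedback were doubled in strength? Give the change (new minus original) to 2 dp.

-1.44 °C

Original: g = 0.5333, ΔT = 3.09/(1−0.5333) = 6.6210 °C.
With doubled lapse-rate: g' = 0.4033, ΔT' = 3.09/(1−0.4033) = 5.1785 °C.
Change = 5.1785 − 6.6210 = -1.44 °C.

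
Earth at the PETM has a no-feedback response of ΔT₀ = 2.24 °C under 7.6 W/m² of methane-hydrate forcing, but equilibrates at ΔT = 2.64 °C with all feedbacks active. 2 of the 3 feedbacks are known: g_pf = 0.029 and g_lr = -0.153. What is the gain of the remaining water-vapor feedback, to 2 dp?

Amplification A = ΔT/ΔT₀ = 2.64/2.24 = 1.179.
Total gain g = 1 − 1/A = 1 − 1/1.179 = 0.1518.
Known gains sum to 0.029 − 0.153 = -0.124.
g_wv = 0.1518 + 0.124 = 0.28.

0.28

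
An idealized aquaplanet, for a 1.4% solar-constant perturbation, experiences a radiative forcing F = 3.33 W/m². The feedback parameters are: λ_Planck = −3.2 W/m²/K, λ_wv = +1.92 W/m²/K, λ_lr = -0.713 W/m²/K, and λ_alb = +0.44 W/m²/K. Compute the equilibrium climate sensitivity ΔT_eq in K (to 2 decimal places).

Net feedback parameter λ = (−3.2) + (+1.92) + (-0.713) + (+0.44) = -1.553 W/m²/K.
ΔT = −F/λ = −3.33/(-1.553) = 2.14 K.

2.14 K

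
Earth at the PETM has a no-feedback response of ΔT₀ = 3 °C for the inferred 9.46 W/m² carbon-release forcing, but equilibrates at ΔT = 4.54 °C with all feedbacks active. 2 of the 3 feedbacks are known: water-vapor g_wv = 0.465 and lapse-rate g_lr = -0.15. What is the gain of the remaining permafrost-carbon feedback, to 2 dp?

Amplification A = ΔT/ΔT₀ = 4.54/3 = 1.513.
Total gain g = 1 − 1/A = 1 − 1/1.513 = 0.3391.
Known gains sum to 0.465 − 0.15 = 0.315.
g_pf = 0.3391 − 0.315 = 0.02.

0.02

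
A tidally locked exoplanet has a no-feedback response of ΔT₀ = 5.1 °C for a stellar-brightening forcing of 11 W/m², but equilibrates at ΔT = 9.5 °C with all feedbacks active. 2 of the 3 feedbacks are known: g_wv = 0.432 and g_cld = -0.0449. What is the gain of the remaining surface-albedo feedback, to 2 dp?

Amplification A = ΔT/ΔT₀ = 9.5/5.1 = 1.863.
Total gain g = 1 − 1/A = 1 − 1/1.863 = 0.4632.
Known gains sum to 0.432 − 0.0449 = 0.3871.
g_alb = 0.4632 − 0.3871 = 0.08.

0.08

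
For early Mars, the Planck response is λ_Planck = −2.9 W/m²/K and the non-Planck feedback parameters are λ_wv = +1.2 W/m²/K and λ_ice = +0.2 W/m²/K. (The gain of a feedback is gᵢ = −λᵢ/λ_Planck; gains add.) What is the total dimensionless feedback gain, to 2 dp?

0.48

Convert to gains: g_wv = 1.2/2.9 = 0.4138; g_ice = 0.2/2.9 = 0.06897.
Total gain g = 0.48277.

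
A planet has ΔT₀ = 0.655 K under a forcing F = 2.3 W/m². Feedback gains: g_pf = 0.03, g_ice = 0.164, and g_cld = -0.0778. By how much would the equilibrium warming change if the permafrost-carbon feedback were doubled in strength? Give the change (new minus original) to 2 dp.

Original: g = 0.1162, ΔT = 0.655/(1−0.1162) = 0.7411 K.
With doubled permafrost-carbon: g' = 0.1462, ΔT' = 0.655/(1−0.1462) = 0.7672 K.
Change = 0.7672 − 0.7411 = 0.03 K.

0.03 K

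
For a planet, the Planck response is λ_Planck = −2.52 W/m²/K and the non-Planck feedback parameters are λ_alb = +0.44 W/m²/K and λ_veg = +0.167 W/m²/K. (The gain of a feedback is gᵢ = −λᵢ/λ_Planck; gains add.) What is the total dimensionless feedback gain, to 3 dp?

0.241

Convert to gains: g_alb = 0.44/2.52 = 0.1746; g_veg = 0.167/2.52 = 0.06627.
Total gain g = 0.24087.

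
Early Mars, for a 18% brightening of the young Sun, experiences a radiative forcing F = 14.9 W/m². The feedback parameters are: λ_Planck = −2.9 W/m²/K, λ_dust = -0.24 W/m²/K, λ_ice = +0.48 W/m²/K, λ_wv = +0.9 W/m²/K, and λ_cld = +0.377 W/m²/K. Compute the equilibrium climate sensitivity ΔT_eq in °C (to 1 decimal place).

Net feedback parameter λ = (−2.9) + (-0.24) + (+0.48) + (+0.9) + (+0.377) = -1.383 W/m²/K.
ΔT = −F/λ = −14.9/(-1.383) = 10.8 °C.

10.8 °C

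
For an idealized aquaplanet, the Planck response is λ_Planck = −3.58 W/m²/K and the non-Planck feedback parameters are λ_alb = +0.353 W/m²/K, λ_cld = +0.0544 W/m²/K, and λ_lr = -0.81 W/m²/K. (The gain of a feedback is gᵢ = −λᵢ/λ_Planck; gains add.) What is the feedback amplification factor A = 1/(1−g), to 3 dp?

0.899

Convert to gains: g_alb = 0.353/3.58 = 0.0986; g_cld = 0.0544/3.58 = 0.0152; g_lr = -0.81/3.58 = -0.2263.
Total gain g = -0.1125.
A = 1/(1 + 0.1125) = 0.899.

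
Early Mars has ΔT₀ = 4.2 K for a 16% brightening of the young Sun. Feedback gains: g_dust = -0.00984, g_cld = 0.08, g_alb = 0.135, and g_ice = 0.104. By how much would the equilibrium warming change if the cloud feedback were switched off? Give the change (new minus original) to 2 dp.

-0.63 K

Original: g = 0.30916, ΔT = 4.2/(1−0.30916) = 6.0796 K.
Without cloud: g' = 0.22916, ΔT' = 4.2/(1−0.22916) = 5.4486 K.
Change = 5.4486 − 6.0796 = -0.63 K.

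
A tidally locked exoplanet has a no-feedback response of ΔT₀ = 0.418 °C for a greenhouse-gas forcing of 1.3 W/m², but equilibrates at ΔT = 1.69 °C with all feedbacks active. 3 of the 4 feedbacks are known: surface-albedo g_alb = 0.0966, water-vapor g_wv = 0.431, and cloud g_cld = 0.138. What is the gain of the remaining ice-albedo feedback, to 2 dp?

Amplification A = ΔT/ΔT₀ = 1.69/0.418 = 4.043.
Total gain g = 1 − 1/A = 1 − 1/4.043 = 0.7527.
Known gains sum to 0.0966 + 0.431 + 0.138 = 0.6656.
g_ice = 0.7527 − 0.6656 = 0.09.

0.09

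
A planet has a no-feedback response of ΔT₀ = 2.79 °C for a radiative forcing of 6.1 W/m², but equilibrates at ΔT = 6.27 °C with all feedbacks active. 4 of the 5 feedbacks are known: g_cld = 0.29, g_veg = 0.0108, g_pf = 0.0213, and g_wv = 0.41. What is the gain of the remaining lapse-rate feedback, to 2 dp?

-0.18

Amplification A = ΔT/ΔT₀ = 6.27/2.79 = 2.247.
Total gain g = 1 − 1/A = 1 − 1/2.247 = 0.555.
Known gains sum to 0.29 + 0.0108 + 0.0213 + 0.41 = 0.7321.
g_lr = 0.555 − 0.7321 = -0.18.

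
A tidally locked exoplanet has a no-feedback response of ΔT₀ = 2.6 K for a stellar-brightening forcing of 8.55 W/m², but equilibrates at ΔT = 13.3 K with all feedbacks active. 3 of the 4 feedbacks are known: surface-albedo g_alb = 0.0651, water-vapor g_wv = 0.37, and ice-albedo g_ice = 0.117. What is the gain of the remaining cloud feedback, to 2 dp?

0.25

Amplification A = ΔT/ΔT₀ = 13.3/2.6 = 5.115.
Total gain g = 1 − 1/A = 1 − 1/5.115 = 0.8045.
Known gains sum to 0.0651 + 0.37 + 0.117 = 0.5521.
g_cld = 0.8045 − 0.5521 = 0.25.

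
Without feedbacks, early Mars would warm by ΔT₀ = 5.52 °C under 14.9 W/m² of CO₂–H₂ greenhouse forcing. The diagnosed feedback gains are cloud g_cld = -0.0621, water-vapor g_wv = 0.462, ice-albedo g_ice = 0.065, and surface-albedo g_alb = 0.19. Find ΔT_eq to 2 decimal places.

16.00 °C

Total gain g = -0.0621 + 0.462 + 0.065 + 0.19 = 0.6549.
Amplification A = 1/(1 − 0.6549) = 2.898.
ΔT = 5.52 × 2.898 = 16.00 °C.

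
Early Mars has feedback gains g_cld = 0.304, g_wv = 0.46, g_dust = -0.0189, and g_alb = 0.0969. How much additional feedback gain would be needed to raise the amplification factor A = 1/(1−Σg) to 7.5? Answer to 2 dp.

0.02

Current total gain = 0.842.
Target gain for A = 7.5: g* = 1 − 1/7.5 = 0.8667.
Additional gain needed = 0.8667 − 0.842 = 0.02.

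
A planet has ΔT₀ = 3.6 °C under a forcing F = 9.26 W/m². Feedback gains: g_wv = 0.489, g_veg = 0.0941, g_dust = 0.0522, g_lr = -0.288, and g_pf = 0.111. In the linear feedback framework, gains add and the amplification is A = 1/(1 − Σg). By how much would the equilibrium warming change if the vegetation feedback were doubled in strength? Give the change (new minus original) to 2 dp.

1.40 °C

Original: g = 0.4583, ΔT = 3.6/(1−0.4583) = 6.6457 °C.
With doubled vegetation: g' = 0.5524, ΔT' = 3.6/(1−0.5524) = 8.0429 °C.
Change = 8.0429 − 6.6457 = 1.40 °C.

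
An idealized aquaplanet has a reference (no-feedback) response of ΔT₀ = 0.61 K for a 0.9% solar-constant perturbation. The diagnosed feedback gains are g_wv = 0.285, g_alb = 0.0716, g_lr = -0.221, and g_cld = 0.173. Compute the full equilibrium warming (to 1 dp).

0.9 K

Total gain g = 0.285 + 0.0716 − 0.221 + 0.173 = 0.3086.
Amplification A = 1/(1 − 0.3086) = 1.446.
ΔT = 0.61 × 1.446 = 0.9 K.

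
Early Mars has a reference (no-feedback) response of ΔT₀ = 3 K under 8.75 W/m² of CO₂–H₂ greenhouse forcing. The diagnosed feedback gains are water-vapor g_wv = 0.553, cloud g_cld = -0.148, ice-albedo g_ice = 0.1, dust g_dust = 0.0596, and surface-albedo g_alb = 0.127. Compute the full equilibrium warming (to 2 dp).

9.73 K

Total gain g = 0.553 − 0.148 + 0.1 + 0.0596 + 0.127 = 0.6916.
Amplification A = 1/(1 − 0.6916) = 3.243.
ΔT = 3 × 3.243 = 9.73 K.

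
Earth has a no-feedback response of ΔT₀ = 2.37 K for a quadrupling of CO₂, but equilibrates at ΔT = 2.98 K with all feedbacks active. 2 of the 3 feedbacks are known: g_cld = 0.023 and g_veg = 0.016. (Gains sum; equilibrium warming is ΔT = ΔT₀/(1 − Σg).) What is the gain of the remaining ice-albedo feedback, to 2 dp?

0.17

Amplification A = ΔT/ΔT₀ = 2.98/2.37 = 1.257.
Total gain g = 1 − 1/A = 1 − 1/1.257 = 0.2045.
Known gains sum to 0.023 + 0.016 = 0.039.
g_ice = 0.2045 − 0.039 = 0.17.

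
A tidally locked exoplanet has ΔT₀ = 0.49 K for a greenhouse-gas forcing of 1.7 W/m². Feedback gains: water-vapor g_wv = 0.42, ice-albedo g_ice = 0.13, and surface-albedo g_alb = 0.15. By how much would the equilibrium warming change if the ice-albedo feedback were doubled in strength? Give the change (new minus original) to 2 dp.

Original: g = 0.7, ΔT = 0.49/(1−0.7) = 1.6333 K.
With doubled ice-albedo: g' = 0.83, ΔT' = 0.49/(1−0.83) = 2.8824 K.
Change = 2.8824 − 1.6333 = 1.25 K.

1.25 K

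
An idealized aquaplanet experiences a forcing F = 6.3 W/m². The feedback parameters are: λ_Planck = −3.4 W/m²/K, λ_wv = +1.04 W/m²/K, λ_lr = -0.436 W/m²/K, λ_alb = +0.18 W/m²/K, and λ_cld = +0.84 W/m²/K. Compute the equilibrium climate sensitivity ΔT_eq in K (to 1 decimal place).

3.5 K

Net feedback parameter λ = (−3.4) + (+1.04) + (-0.436) + (+0.18) + (+0.84) = -1.776 W/m²/K.
ΔT = −F/λ = −6.3/(-1.776) = 3.5 K.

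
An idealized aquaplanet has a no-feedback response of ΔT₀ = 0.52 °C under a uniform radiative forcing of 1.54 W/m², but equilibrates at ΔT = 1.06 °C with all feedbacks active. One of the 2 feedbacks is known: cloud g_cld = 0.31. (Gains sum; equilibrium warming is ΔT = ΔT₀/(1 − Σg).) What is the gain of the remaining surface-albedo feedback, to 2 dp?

Amplification A = ΔT/ΔT₀ = 1.06/0.52 = 2.038.
Total gain g = 1 − 1/A = 1 − 1/2.038 = 0.5093.
The known gain is 0.31.
g_alb = 0.5093 − 0.31 = 0.20.

0.20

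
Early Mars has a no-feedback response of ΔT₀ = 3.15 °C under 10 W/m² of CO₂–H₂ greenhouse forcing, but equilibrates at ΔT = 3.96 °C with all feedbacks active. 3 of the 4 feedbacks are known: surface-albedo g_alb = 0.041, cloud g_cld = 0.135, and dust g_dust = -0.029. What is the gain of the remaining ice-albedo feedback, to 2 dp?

Amplification A = ΔT/ΔT₀ = 3.96/3.15 = 1.257.
Total gain g = 1 − 1/A = 1 − 1/1.257 = 0.2045.
Known gains sum to 0.041 + 0.135 − 0.029 = 0.147.
g_ice = 0.2045 − 0.147 = 0.06.

0.06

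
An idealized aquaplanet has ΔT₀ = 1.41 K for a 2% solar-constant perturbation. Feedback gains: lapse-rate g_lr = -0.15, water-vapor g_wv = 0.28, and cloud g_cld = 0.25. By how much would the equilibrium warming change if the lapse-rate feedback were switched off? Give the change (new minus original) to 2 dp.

0.73 K

Original: g = 0.38, ΔT = 1.41/(1−0.38) = 2.2742 K.
Without lapse-rate: g' = 0.53, ΔT' = 1.41/(1−0.53) = 3.0000 K.
Change = 3.0000 − 2.2742 = 0.73 K.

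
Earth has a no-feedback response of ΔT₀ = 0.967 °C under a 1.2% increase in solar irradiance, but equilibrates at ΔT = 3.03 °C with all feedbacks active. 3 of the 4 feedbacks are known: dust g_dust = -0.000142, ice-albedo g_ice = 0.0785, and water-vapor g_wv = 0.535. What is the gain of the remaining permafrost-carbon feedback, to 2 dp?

0.07

Amplification A = ΔT/ΔT₀ = 3.03/0.967 = 3.133.
Total gain g = 1 − 1/A = 1 − 1/3.133 = 0.6808.
Known gains sum to -0.000142 + 0.0785 + 0.535 = 0.613358.
g_pf = 0.6808 − 0.613358 = 0.07.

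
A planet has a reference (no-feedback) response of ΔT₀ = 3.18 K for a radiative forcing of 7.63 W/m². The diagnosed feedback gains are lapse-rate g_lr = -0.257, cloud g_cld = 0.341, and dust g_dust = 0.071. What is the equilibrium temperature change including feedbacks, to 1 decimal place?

Total gain g = -0.257 + 0.341 + 0.071 = 0.155.
Amplification A = 1/(1 − 0.155) = 1.183.
ΔT = 3.18 × 1.183 = 3.8 K.

3.8 K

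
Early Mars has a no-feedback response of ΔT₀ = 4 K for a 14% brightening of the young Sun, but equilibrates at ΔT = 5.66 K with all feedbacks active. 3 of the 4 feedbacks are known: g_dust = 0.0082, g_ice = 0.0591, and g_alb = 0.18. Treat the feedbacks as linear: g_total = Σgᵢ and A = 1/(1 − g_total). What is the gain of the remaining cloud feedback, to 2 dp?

Amplification A = ΔT/ΔT₀ = 5.66/4 = 1.415.
Total gain g = 1 − 1/A = 1 − 1/1.415 = 0.2933.
Known gains sum to 0.0082 + 0.0591 + 0.18 = 0.2473.
g_cld = 0.2933 − 0.2473 = 0.05.

0.05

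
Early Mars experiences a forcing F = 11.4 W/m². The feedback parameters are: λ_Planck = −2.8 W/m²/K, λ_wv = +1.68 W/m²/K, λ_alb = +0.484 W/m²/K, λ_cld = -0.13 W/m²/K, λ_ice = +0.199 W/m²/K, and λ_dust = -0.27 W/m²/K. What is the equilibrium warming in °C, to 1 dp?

Net feedback parameter λ = (−2.8) + (+1.68) + (+0.484) + (-0.13) + (+0.199) + (-0.27) = -0.837 W/m²/K.
ΔT = −F/λ = −11.4/(-0.837) = 13.6 °C.

13.6 °C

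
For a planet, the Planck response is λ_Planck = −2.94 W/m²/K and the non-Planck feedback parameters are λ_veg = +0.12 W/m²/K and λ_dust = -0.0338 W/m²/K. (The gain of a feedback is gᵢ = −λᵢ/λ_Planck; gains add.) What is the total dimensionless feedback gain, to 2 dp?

Convert to gains: g_veg = 0.12/2.94 = 0.04082; g_dust = -0.0338/2.94 = -0.0115.
Total gain g = 0.02932.

0.03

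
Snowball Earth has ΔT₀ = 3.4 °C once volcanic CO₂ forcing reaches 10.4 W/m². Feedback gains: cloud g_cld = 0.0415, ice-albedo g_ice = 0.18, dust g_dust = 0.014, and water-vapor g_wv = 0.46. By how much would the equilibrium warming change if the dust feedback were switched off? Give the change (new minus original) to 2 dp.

Original: g = 0.6955, ΔT = 3.4/(1−0.6955) = 11.1658 °C.
Without dust: g' = 0.6815, ΔT' = 3.4/(1−0.6815) = 10.6750 °C.
Change = 10.6750 − 11.1658 = -0.49 °C.

-0.49 °C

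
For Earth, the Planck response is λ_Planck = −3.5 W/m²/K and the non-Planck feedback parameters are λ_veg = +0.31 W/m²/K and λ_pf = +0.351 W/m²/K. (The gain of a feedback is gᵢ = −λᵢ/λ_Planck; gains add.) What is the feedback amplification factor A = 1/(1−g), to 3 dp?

Convert to gains: g_veg = 0.31/3.5 = 0.08857; g_pf = 0.351/3.5 = 0.1003.
Total gain g = 0.18887.
A = 1/(1 − 0.18887) = 1.233.

1.233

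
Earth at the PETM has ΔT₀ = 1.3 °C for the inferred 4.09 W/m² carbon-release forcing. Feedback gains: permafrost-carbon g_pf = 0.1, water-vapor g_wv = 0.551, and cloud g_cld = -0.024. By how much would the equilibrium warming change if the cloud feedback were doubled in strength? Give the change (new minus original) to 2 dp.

Original: g = 0.627, ΔT = 1.3/(1−0.627) = 3.4853 °C.
With doubled cloud: g' = 0.603, ΔT' = 1.3/(1−0.603) = 3.2746 °C.
Change = 3.2746 − 3.4853 = -0.21 °C.

-0.21 °C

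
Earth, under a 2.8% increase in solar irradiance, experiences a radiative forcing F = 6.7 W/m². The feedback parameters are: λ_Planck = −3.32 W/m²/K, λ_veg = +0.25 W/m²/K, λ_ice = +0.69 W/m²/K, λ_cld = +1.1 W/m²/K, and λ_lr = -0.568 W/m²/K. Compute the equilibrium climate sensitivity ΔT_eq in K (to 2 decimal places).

Net feedback parameter λ = (−3.32) + (+0.25) + (+0.69) + (+1.1) + (-0.568) = -1.848 W/m²/K.
ΔT = −F/λ = −6.7/(-1.848) = 3.63 K.

3.63 K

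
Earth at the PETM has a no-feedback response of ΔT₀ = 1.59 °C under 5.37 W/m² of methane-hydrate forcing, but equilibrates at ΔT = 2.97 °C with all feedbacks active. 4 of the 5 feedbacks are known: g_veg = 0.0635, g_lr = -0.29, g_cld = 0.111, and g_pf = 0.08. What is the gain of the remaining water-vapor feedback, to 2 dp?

0.50

Amplification A = ΔT/ΔT₀ = 2.97/1.59 = 1.868.
Total gain g = 1 − 1/A = 1 − 1/1.868 = 0.4647.
Known gains sum to 0.0635 − 0.29 + 0.111 + 0.08 = -0.0355.
g_wv = 0.4647 + 0.0355 = 0.50.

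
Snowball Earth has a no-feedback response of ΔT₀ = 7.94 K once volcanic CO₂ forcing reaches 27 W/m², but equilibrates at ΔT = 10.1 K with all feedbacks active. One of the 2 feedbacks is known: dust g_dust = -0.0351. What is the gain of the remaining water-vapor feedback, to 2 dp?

Amplification A = ΔT/ΔT₀ = 10.1/7.94 = 1.272.
Total gain g = 1 − 1/A = 1 − 1/1.272 = 0.2138.
The known gain is -0.0351.
g_wv = 0.2138 + 0.0351 = 0.25.

0.25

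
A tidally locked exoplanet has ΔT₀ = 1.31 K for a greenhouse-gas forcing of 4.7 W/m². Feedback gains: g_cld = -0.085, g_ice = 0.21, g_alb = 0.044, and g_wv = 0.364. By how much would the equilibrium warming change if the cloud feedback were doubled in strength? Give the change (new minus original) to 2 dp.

-0.43 K

Original: g = 0.533, ΔT = 1.31/(1−0.533) = 2.8051 K.
With doubled cloud: g' = 0.448, ΔT' = 1.31/(1−0.448) = 2.3732 K.
Change = 2.3732 − 2.8051 = -0.43 K.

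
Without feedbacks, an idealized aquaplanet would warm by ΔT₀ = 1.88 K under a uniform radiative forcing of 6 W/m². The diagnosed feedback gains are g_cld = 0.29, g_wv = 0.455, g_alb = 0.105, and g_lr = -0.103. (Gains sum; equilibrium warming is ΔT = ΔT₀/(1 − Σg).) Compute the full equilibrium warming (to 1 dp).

Total gain g = 0.29 + 0.455 + 0.105 − 0.103 = 0.747.
Amplification A = 1/(1 − 0.747) = 3.953.
ΔT = 1.88 × 3.953 = 7.4 K.

7.4 K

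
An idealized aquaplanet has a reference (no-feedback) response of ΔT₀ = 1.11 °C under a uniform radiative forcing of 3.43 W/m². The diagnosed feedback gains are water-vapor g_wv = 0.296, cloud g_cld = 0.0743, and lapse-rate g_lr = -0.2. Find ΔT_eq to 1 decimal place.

1.3 °C

Total gain g = 0.296 + 0.0743 − 0.2 = 0.1703.
Amplification A = 1/(1 − 0.1703) = 1.205.
ΔT = 1.11 × 1.205 = 1.3 °C.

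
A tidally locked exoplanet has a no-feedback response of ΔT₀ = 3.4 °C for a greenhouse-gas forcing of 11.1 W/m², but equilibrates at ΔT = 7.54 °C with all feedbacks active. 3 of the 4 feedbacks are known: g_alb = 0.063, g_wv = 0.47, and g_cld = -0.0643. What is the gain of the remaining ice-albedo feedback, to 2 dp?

Amplification A = ΔT/ΔT₀ = 7.54/3.4 = 2.218.
Total gain g = 1 − 1/A = 1 − 1/2.218 = 0.5491.
Known gains sum to 0.063 + 0.47 − 0.0643 = 0.4687.
g_ice = 0.5491 − 0.4687 = 0.08.

0.08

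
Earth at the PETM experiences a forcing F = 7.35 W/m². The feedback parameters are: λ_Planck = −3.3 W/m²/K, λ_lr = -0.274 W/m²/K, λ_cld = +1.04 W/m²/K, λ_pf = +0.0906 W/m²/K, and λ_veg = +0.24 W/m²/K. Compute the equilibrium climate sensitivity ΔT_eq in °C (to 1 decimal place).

Net feedback parameter λ = (−3.3) + (-0.274) + (+1.04) + (+0.0906) + (+0.24) = -2.2034 W/m²/K.
ΔT = −F/λ = −7.35/(-2.2034) = 3.3 °C.

3.3 °C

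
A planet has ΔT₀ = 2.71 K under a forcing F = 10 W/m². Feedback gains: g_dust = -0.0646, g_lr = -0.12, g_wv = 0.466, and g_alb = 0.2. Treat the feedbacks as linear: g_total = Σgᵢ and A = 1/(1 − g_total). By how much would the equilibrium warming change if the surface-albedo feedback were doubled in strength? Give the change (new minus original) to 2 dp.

Original: g = 0.4814, ΔT = 2.71/(1−0.4814) = 5.2256 K.
With doubled surface-albedo: g' = 0.6814, ΔT' = 2.71/(1−0.6814) = 8.5060 K.
Change = 8.5060 − 5.2256 = 3.28 K.

3.28 K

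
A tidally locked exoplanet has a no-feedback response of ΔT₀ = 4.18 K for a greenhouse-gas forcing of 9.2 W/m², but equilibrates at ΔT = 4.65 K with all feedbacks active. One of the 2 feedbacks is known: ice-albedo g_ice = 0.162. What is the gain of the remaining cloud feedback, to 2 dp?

Amplification A = ΔT/ΔT₀ = 4.65/4.18 = 1.112.
Total gain g = 1 − 1/A = 1 − 1/1.112 = 0.1007.
The known gain is 0.162.
g_cld = 0.1007 − 0.162 = -0.06.

-0.06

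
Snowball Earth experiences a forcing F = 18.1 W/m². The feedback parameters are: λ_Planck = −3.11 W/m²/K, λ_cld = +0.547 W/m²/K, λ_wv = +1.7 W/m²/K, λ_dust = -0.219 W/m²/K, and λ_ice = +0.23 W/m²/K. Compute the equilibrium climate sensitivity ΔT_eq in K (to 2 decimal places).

21.24 K

Net feedback parameter λ = (−3.11) + (+0.547) + (+1.7) + (-0.219) + (+0.23) = -0.852 W/m²/K.
ΔT = −F/λ = −18.1/(-0.852) = 21.24 K.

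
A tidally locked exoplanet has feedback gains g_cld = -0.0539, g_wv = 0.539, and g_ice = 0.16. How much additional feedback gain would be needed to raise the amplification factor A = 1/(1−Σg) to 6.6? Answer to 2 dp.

Current total gain = 0.6451.
Target gain for A = 6.6: g* = 1 − 1/6.6 = 0.8485.
Additional gain needed = 0.8485 − 0.6451 = 0.20.

0.20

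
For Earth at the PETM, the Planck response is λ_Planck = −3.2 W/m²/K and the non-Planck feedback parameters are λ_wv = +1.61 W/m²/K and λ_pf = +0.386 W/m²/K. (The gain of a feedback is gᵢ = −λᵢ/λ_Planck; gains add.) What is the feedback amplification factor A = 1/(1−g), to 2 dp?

2.66

Convert to gains: g_wv = 1.61/3.2 = 0.5031; g_pf = 0.386/3.2 = 0.1206.
Total gain g = 0.6237.
A = 1/(1 − 0.6237) = 2.66.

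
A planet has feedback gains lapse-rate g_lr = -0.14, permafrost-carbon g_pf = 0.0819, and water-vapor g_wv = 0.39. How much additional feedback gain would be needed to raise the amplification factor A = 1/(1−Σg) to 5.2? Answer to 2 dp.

0.48

Current total gain = 0.3319.
Target gain for A = 5.2: g* = 1 − 1/5.2 = 0.8077.
Additional gain needed = 0.8077 − 0.3319 = 0.48.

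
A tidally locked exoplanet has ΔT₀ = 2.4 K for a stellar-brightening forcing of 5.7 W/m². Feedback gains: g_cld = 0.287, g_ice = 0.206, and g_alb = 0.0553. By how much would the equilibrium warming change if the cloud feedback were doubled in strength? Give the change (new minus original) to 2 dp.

9.26 K

Original: g = 0.5483, ΔT = 2.4/(1−0.5483) = 5.3133 K.
With doubled cloud: g' = 0.8353, ΔT' = 2.4/(1−0.8353) = 14.5719 K.
Change = 14.5719 − 5.3133 = 9.26 K.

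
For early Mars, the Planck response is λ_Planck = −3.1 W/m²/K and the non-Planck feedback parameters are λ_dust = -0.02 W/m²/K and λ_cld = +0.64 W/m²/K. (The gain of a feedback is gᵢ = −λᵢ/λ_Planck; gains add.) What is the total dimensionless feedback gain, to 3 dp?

Convert to gains: g_dust = -0.02/3.1 = -0.006452; g_cld = 0.64/3.1 = 0.2065.
Total gain g = 0.200048.

0.200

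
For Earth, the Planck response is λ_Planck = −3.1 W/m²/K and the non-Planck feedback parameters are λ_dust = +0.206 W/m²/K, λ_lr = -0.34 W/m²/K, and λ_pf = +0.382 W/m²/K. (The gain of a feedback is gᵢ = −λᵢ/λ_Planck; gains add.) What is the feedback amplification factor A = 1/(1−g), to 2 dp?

Convert to gains: g_dust = 0.206/3.1 = 0.06645; g_lr = -0.34/3.1 = -0.1097; g_pf = 0.382/3.1 = 0.1232.
Total gain g = 0.07995.
A = 1/(1 − 0.07995) = 1.09.

1.09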